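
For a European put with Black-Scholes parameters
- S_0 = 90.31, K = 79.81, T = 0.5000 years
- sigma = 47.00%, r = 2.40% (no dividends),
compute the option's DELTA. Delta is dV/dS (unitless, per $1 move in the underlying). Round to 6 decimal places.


d1 = 0.5741839048; d2 = 0.2418437176
phi(d1) = 0.3383135633; exp(-qT) = 1.0000000000; exp(-rT) = 0.9880717129
N(-d1) = 0.2829216799
Delta = -exp(-qT) * N(-d1) = -1.0000000000 * 0.2829216799 = -0.282922

Answer: Delta = -0.282922


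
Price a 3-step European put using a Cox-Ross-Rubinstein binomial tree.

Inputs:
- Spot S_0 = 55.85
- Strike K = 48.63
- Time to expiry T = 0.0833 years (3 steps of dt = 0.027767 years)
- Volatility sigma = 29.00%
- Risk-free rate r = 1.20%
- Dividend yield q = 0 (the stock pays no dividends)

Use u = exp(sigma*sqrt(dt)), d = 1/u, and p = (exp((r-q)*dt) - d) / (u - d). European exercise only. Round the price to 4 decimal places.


Answer: Price = V(0,0) = 0.0417

Derivation:
dt = T/N = 0.027767
u = exp(sigma*sqrt(dt)) = 1.049510; d = 1/u = 0.952825
p = (exp((r-q)*dt) - d) / (u - d) = 0.491368
Discount per step: exp(-r*dt) = 0.999667
Stock lattice S(k, i) with i counting down-moves:
  k=0: S(0,0) = 55.8500
  k=1: S(1,0) = 58.6151; S(1,1) = 53.2153
  k=2: S(2,0) = 61.5172; S(2,1) = 55.8500; S(2,2) = 50.7049
  k=3: S(3,0) = 64.5629; S(3,1) = 58.6151; S(3,2) = 53.2153; S(3,3) = 48.3129
Terminal payoffs V(N, i) = max(K - S_T, 0):
  V(3,0) = 0.000000; V(3,1) = 0.000000; V(3,2) = 0.000000; V(3,3) = 0.317104
Backward induction: V(k, i) = exp(-r*dt) * [p * V(k+1, i) + (1-p) * V(k+1, i+1)].
  V(2,0) = exp(-r*dt) * [p*0.000000 + (1-p)*0.000000] = 0.000000
  V(2,1) = exp(-r*dt) * [p*0.000000 + (1-p)*0.000000] = 0.000000
  V(2,2) = exp(-r*dt) * [p*0.000000 + (1-p)*0.317104] = 0.161235
  V(1,0) = exp(-r*dt) * [p*0.000000 + (1-p)*0.000000] = 0.000000
  V(1,1) = exp(-r*dt) * [p*0.000000 + (1-p)*0.161235] = 0.081982
  V(0,0) = exp(-r*dt) * [p*0.000000 + (1-p)*0.081982] = 0.041685


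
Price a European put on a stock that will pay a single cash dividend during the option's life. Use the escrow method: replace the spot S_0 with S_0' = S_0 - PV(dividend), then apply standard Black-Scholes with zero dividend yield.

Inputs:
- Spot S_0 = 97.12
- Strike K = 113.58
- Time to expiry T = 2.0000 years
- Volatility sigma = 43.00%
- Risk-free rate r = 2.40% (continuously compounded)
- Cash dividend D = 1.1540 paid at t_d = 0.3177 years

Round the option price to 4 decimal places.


Answer: Price = 30.9997

Derivation:
PV(D) = D * exp(-r * t_d) = 1.1540 * 0.99240420 = 1.14523444
S_0' = S_0 - PV(D) = 97.1200 - 1.14523444 = 95.97476556
d1 = (ln(S_0'/K) + (r + sigma^2/2)*T) / (sigma*sqrt(T)) = 0.10602962
d2 = d1 - sigma*sqrt(T) = -0.50208222
exp(-rT) = 0.95313379
N(-d1) = 0.45777943; N(-d2) = 0.69219516
P = K * exp(-rT) * N(-d2) - S_0' * N(-d1) = 113.5800 * 0.95313379 * 0.69219516 - 95.97476556 * 0.45777943 = 30.9997


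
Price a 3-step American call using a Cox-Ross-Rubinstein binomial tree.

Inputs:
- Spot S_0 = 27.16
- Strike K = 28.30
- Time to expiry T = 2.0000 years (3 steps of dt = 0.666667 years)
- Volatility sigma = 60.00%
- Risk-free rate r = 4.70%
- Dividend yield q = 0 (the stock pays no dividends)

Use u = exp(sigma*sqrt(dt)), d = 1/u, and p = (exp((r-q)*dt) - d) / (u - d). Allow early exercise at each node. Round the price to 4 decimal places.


Answer: Price = V(0,0) = 10.0374

Derivation:
dt = T/N = 0.666667
u = exp(sigma*sqrt(dt)) = 1.632150; d = 1/u = 0.612689
p = (exp((r-q)*dt) - d) / (u - d) = 0.411139
Discount per step: exp(-r*dt) = 0.969152
Stock lattice S(k, i) with i counting down-moves:
  k=0: S(0,0) = 27.1600
  k=1: S(1,0) = 44.3292; S(1,1) = 16.6406
  k=2: S(2,0) = 72.3519; S(2,1) = 27.1600; S(2,2) = 10.1955
  k=3: S(3,0) = 118.0891; S(3,1) = 44.3292; S(3,2) = 16.6406; S(3,3) = 6.2467
Terminal payoffs V(N, i) = max(S_T - K, 0):
  V(3,0) = 89.789067; V(3,1) = 16.029184; V(3,2) = 0.000000; V(3,3) = 0.000000
Backward induction: V(k, i) = exp(-r*dt) * [p * V(k+1, i) + (1-p) * V(k+1, i+1)]; then take max(V_cont, immediate exercise) for American.
  V(2,0) = exp(-r*dt) * [p*89.789067 + (1-p)*16.029184] = 44.924848; exercise = 44.051863; V(2,0) = max -> 44.924848
  V(2,1) = exp(-r*dt) * [p*16.029184 + (1-p)*0.000000] = 6.386937; exercise = 0.000000; V(2,1) = max -> 6.386937
  V(2,2) = exp(-r*dt) * [p*0.000000 + (1-p)*0.000000] = 0.000000; exercise = 0.000000; V(2,2) = max -> 0.000000
  V(1,0) = exp(-r*dt) * [p*44.924848 + (1-p)*6.386937] = 21.545607; exercise = 16.029184; V(1,0) = max -> 21.545607
  V(1,1) = exp(-r*dt) * [p*6.386937 + (1-p)*0.000000] = 2.544918; exercise = 0.000000; V(1,1) = max -> 2.544918
  V(0,0) = exp(-r*dt) * [p*21.545607 + (1-p)*2.544918] = 10.037367; exercise = 0.000000; V(0,0) = max -> 10.037367


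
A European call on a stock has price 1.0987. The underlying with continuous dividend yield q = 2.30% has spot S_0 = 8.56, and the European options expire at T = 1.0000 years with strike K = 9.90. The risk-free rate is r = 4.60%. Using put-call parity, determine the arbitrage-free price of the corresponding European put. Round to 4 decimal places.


Put-call parity: C - P = S_0 * exp(-qT) - K * exp(-rT).
S_0 * exp(-qT) = 8.5600 * 0.97726248 = 8.36536686
K * exp(-rT) = 9.9000 * 0.95504196 = 9.45491543
P = C - S*exp(-qT) + K*exp(-rT)
P = 1.0987 - 8.36536686 + 9.45491543 = 2.1882

Answer: Put price = 2.1882


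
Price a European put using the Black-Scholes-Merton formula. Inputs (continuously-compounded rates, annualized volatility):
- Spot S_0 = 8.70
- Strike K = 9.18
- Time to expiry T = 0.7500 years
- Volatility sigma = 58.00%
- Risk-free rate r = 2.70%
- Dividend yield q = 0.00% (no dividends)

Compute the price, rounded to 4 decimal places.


Answer: Price = 1.9064

Derivation:
d1 = (ln(S/K) + (r - q + 0.5*sigma^2) * T) / (sigma * sqrt(T)) = 0.18454468
d2 = d1 - sigma * sqrt(T) = -0.31775005
exp(-rT) = 0.97995365; exp(-qT) = 1.00000000
P = K * exp(-rT) * N(-d2) - S_0 * exp(-qT) * N(-d1)
N(-d1) = 0.42679309; N(-d2) = 0.62466273
P = 9.1800 * 0.97995365 * 0.62466273 - 8.7000 * 1.00000000 * 0.42679309 = 1.9064


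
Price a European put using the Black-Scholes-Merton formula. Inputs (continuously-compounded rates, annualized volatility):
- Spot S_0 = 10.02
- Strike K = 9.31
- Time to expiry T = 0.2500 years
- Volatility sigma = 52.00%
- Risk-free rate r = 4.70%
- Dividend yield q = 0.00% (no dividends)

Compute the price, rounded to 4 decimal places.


Answer: Price = 0.6373

Derivation:
d1 = (ln(S/K) + (r - q + 0.5*sigma^2) * T) / (sigma * sqrt(T)) = 0.45786156
d2 = d1 - sigma * sqrt(T) = 0.19786156
exp(-rT) = 0.98831876; exp(-qT) = 1.00000000
P = K * exp(-rT) * N(-d2) - S_0 * exp(-qT) * N(-d1)
N(-d1) = 0.32352595; N(-d2) = 0.42157669
P = 9.3100 * 0.98831876 * 0.42157669 - 10.0200 * 1.00000000 * 0.32352595 = 0.6373


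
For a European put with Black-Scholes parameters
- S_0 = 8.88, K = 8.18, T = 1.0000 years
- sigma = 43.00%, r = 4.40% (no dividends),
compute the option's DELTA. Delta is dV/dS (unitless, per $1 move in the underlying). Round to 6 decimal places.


Answer: Delta = -0.305629

Derivation:
d1 = 0.5082776893; d2 = 0.0782776893
phi(d1) = 0.3505991826; exp(-qT) = 1.0000000000; exp(-rT) = 0.9569539575
N(-d1) = 0.3056293071
Delta = -exp(-qT) * N(-d1) = -1.0000000000 * 0.3056293071 = -0.305629


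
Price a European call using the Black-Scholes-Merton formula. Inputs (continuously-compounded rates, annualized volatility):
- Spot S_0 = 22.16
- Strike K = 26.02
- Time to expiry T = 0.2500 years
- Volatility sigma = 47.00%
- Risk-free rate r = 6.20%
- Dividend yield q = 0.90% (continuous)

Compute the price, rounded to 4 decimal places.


d1 = (ln(S/K) + (r - q + 0.5*sigma^2) * T) / (sigma * sqrt(T)) = -0.50942175
d2 = d1 - sigma * sqrt(T) = -0.74442175
exp(-rT) = 0.98461951; exp(-qT) = 0.99775253
C = S_0 * exp(-qT) * N(d1) - K * exp(-rT) * N(d2)
N(d1) = 0.30522832; N(d2) = 0.22831068
C = 22.1600 * 0.99775253 * 0.30522832 - 26.0200 * 0.98461951 * 0.22831068 = 0.8994

Answer: Price = 0.8994


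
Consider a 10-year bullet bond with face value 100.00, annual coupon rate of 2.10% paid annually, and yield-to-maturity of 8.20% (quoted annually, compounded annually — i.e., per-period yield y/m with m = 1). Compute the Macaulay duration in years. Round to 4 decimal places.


Coupon per period c = face * coupon_rate / m = 2.100000
Periods per year m = 1; per-period yield y/m = 0.082000
Number of cashflows N = 10
Cashflows (t years, CF_t, discount factor 1/(1+y/m)^(m*t), PV):
  t = 1.0000: CF_t = 2.100000, DF = 0.924214, PV = 1.940850
  t = 2.0000: CF_t = 2.100000, DF = 0.854172, PV = 1.793762
  t = 3.0000: CF_t = 2.100000, DF = 0.789438, PV = 1.657821
  t = 4.0000: CF_t = 2.100000, DF = 0.729610, PV = 1.532182
  t = 5.0000: CF_t = 2.100000, DF = 0.674316, PV = 1.416064
  t = 6.0000: CF_t = 2.100000, DF = 0.623213, PV = 1.308747
  t = 7.0000: CF_t = 2.100000, DF = 0.575982, PV = 1.209563
  t = 8.0000: CF_t = 2.100000, DF = 0.532331, PV = 1.117896
  t = 9.0000: CF_t = 2.100000, DF = 0.491988, PV = 1.033175
  t = 10.0000: CF_t = 102.100000, DF = 0.454703, PV = 46.425131
Price P = sum_t PV_t = 59.435190
Macaulay numerator sum_t t * PV_t:
  t * PV_t at t = 1.0000: 1.940850
  t * PV_t at t = 2.0000: 3.587524
  t * PV_t at t = 3.0000: 4.973462
  t * PV_t at t = 4.0000: 6.128727
  t * PV_t at t = 5.0000: 7.080322
  t * PV_t at t = 6.0000: 7.852483
  t * PV_t at t = 7.0000: 8.466941
  t * PV_t at t = 8.0000: 8.943164
  t * PV_t at t = 9.0000: 9.298576
  t * PV_t at t = 10.0000: 464.251306
Macaulay duration D = (sum_t t * PV_t) / P = 522.523353 / 59.435190 = 8.791481

Answer: Macaulay duration = 8.7915 years


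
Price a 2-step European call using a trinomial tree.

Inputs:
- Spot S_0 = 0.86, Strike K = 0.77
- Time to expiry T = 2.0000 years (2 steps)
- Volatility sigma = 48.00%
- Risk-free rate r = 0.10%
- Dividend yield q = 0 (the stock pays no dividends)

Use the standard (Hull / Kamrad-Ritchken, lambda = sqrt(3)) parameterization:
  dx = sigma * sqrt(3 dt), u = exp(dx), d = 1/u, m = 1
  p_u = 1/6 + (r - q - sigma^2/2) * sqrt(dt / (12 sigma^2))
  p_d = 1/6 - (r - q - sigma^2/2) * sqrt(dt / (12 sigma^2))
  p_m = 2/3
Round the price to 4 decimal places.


Answer: Price = V(0,0) = 0.2373

Derivation:
dt = T/N = 1.000000; dx = sigma*sqrt(3*dt) = 0.831384
u = exp(dx) = 2.296496; d = 1/u = 0.435446
p_u = 0.097986, p_m = 0.666667, p_d = 0.235347
Discount per step: exp(-r*dt) = 0.999000
Stock lattice S(k, j) with j the centered position index:
  k=0: S(0,+0) = 0.8600
  k=1: S(1,-1) = 0.3745; S(1,+0) = 0.8600; S(1,+1) = 1.9750
  k=2: S(2,-2) = 0.1631; S(2,-1) = 0.3745; S(2,+0) = 0.8600; S(2,+1) = 1.9750; S(2,+2) = 4.5355
Terminal payoffs V(N, j) = max(S_T - K, 0):
  V(2,-2) = 0.000000; V(2,-1) = 0.000000; V(2,+0) = 0.090000; V(2,+1) = 1.204986; V(2,+2) = 3.765548
Backward induction: V(k, j) = exp(-r*dt) * [p_u * V(k+1, j+1) + p_m * V(k+1, j) + p_d * V(k+1, j-1)]
  V(1,-1) = exp(-r*dt) * [p_u*0.090000 + p_m*0.000000 + p_d*0.000000] = 0.008810
  V(1,+0) = exp(-r*dt) * [p_u*1.204986 + p_m*0.090000 + p_d*0.000000] = 0.177894
  V(1,+1) = exp(-r*dt) * [p_u*3.765548 + p_m*1.204986 + p_d*0.090000] = 1.192284
  V(0,+0) = exp(-r*dt) * [p_u*1.192284 + p_m*0.177894 + p_d*0.008810] = 0.237259


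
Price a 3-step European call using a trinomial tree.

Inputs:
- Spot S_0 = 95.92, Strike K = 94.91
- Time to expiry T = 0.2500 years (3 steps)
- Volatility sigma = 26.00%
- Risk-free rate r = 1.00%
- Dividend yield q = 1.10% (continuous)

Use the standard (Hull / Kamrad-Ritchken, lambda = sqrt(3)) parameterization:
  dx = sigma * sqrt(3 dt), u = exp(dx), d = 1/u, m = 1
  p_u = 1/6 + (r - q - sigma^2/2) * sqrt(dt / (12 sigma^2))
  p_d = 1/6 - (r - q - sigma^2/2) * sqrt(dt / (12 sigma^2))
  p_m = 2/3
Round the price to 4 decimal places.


Answer: Price = V(0,0) = 5.1558

Derivation:
dt = T/N = 0.083333; dx = sigma*sqrt(3*dt) = 0.130000
u = exp(dx) = 1.138828; d = 1/u = 0.878095
p_u = 0.155513, p_m = 0.666667, p_d = 0.177821
Discount per step: exp(-r*dt) = 0.999167
Stock lattice S(k, j) with j the centered position index:
  k=0: S(0,+0) = 95.9200
  k=1: S(1,-1) = 84.2269; S(1,+0) = 95.9200; S(1,+1) = 109.2364
  k=2: S(2,-2) = 73.9593; S(2,-1) = 84.2269; S(2,+0) = 95.9200; S(2,+1) = 109.2364; S(2,+2) = 124.4015
  k=3: S(3,-3) = 64.9433; S(3,-2) = 73.9593; S(3,-1) = 84.2269; S(3,+0) = 95.9200; S(3,+1) = 109.2364; S(3,+2) = 124.4015; S(3,+3) = 141.6720
Terminal payoffs V(N, j) = max(S_T - K, 0):
  V(3,-3) = 0.000000; V(3,-2) = 0.000000; V(3,-1) = 0.000000; V(3,+0) = 1.010000; V(3,+1) = 14.326419; V(3,+2) = 29.491534; V(3,+3) = 46.761998
Backward induction: V(k, j) = exp(-r*dt) * [p_u * V(k+1, j+1) + p_m * V(k+1, j) + p_d * V(k+1, j-1)]
  V(2,-2) = exp(-r*dt) * [p_u*0.000000 + p_m*0.000000 + p_d*0.000000] = 0.000000
  V(2,-1) = exp(-r*dt) * [p_u*1.010000 + p_m*0.000000 + p_d*0.000000] = 0.156937
  V(2,+0) = exp(-r*dt) * [p_u*14.326419 + p_m*1.010000 + p_d*0.000000] = 2.898858
  V(2,+1) = exp(-r*dt) * [p_u*29.491534 + p_m*14.326419 + p_d*1.010000] = 14.304930
  V(2,+2) = exp(-r*dt) * [p_u*46.761998 + p_m*29.491534 + p_d*14.326419] = 29.456087
  V(1,-1) = exp(-r*dt) * [p_u*2.898858 + p_m*0.156937 + p_d*0.000000] = 0.554972
  V(1,+0) = exp(-r*dt) * [p_u*14.304930 + p_m*2.898858 + p_d*0.156937] = 4.181593
  V(1,+1) = exp(-r*dt) * [p_u*29.456087 + p_m*14.304930 + p_d*2.898858] = 14.620707
  V(0,+0) = exp(-r*dt) * [p_u*14.620707 + p_m*4.181593 + p_d*0.554972] = 5.155823


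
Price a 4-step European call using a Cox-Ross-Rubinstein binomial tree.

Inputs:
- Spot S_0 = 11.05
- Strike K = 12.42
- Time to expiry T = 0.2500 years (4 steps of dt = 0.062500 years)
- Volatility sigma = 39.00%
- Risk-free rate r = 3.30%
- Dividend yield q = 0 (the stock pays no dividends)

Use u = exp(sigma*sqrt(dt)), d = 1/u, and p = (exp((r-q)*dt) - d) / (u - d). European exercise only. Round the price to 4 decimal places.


dt = T/N = 0.062500
u = exp(sigma*sqrt(dt)) = 1.102411; d = 1/u = 0.907102
p = (exp((r-q)*dt) - d) / (u - d) = 0.486215
Discount per step: exp(-r*dt) = 0.997940
Stock lattice S(k, i) with i counting down-moves:
  k=0: S(0,0) = 11.0500
  k=1: S(1,0) = 12.1816; S(1,1) = 10.0235
  k=2: S(2,0) = 13.4292; S(2,1) = 11.0500; S(2,2) = 9.0923
  k=3: S(3,0) = 14.8045; S(3,1) = 12.1816; S(3,2) = 10.0235; S(3,3) = 8.2477
  k=4: S(4,0) = 16.3206; S(4,1) = 13.4292; S(4,2) = 11.0500; S(4,3) = 9.0923; S(4,4) = 7.4815
Terminal payoffs V(N, i) = max(S_T - K, 0):
  V(4,0) = 3.900638; V(4,1) = 1.009186; V(4,2) = 0.000000; V(4,3) = 0.000000; V(4,4) = 0.000000
Backward induction: V(k, i) = exp(-r*dt) * [p * V(k+1, i) + (1-p) * V(k+1, i+1)].
  V(3,0) = exp(-r*dt) * [p*3.900638 + (1-p)*1.009186] = 2.410079
  V(3,1) = exp(-r*dt) * [p*1.009186 + (1-p)*0.000000] = 0.489671
  V(3,2) = exp(-r*dt) * [p*0.000000 + (1-p)*0.000000] = 0.000000
  V(3,3) = exp(-r*dt) * [p*0.000000 + (1-p)*0.000000] = 0.000000
  V(2,0) = exp(-r*dt) * [p*2.410079 + (1-p)*0.489671] = 1.420470
  V(2,1) = exp(-r*dt) * [p*0.489671 + (1-p)*0.000000] = 0.237595
  V(2,2) = exp(-r*dt) * [p*0.000000 + (1-p)*0.000000] = 0.000000
  V(1,0) = exp(-r*dt) * [p*1.420470 + (1-p)*0.237595] = 0.811052
  V(1,1) = exp(-r*dt) * [p*0.237595 + (1-p)*0.000000] = 0.115284
  V(0,0) = exp(-r*dt) * [p*0.811052 + (1-p)*0.115284] = 0.452643

Answer: Price = V(0,0) = 0.4526


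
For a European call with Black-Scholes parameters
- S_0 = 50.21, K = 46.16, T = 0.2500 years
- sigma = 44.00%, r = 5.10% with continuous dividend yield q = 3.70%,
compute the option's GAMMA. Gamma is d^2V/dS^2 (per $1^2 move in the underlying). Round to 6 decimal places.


Answer: Gamma = 0.031449

Derivation:
d1 = 0.5081844902; d2 = 0.2881844902
phi(d1) = 0.3506157897; exp(-qT) = 0.9907926496; exp(-rT) = 0.9873309369
Gamma = exp(-qT) * phi(d1) / (S * sigma * sqrt(T)) = 0.9907926496 * 0.3506157897 / (50.2100 * 0.4400 * 0.5000000000) = 0.031449


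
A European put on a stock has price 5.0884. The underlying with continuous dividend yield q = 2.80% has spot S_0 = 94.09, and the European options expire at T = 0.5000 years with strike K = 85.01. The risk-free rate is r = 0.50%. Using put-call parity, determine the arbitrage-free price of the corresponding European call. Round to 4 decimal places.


Put-call parity: C - P = S_0 * exp(-qT) - K * exp(-rT).
S_0 * exp(-qT) = 94.0900 * 0.98609754 = 92.78191794
K * exp(-rT) = 85.0100 * 0.99750312 = 84.79774044
C = P + S*exp(-qT) - K*exp(-rT)
C = 5.0884 + 92.78191794 - 84.79774044 = 13.0726

Answer: Call price = 13.0726


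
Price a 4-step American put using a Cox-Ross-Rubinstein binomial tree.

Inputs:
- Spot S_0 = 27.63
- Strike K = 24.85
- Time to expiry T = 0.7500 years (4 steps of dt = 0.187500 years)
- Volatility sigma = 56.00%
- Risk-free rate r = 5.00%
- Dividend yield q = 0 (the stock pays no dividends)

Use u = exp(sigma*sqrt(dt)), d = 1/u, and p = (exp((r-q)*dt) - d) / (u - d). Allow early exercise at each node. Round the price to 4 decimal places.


Answer: Price = V(0,0) = 3.4180

Derivation:
dt = T/N = 0.187500
u = exp(sigma*sqrt(dt)) = 1.274415; d = 1/u = 0.784674
p = (exp((r-q)*dt) - d) / (u - d) = 0.458906
Discount per step: exp(-r*dt) = 0.990669
Stock lattice S(k, i) with i counting down-moves:
  k=0: S(0,0) = 27.6300
  k=1: S(1,0) = 35.2121; S(1,1) = 21.6805
  k=2: S(2,0) = 44.8748; S(2,1) = 27.6300; S(2,2) = 17.0122
  k=3: S(3,0) = 57.1891; S(3,1) = 35.2121; S(3,2) = 21.6805; S(3,3) = 13.3490
  k=4: S(4,0) = 72.8826; S(4,1) = 44.8748; S(4,2) = 27.6300; S(4,3) = 17.0122; S(4,4) = 10.4746
Terminal payoffs V(N, i) = max(K - S_T, 0):
  V(4,0) = 0.000000; V(4,1) = 0.000000; V(4,2) = 0.000000; V(4,3) = 7.837848; V(4,4) = 14.375396
Backward induction: V(k, i) = exp(-r*dt) * [p * V(k+1, i) + (1-p) * V(k+1, i+1)]; then take max(V_cont, immediate exercise) for American.
  V(3,0) = exp(-r*dt) * [p*0.000000 + (1-p)*0.000000] = 0.000000; exercise = 0.000000; V(3,0) = max -> 0.000000
  V(3,1) = exp(-r*dt) * [p*0.000000 + (1-p)*0.000000] = 0.000000; exercise = 0.000000; V(3,1) = max -> 0.000000
  V(3,2) = exp(-r*dt) * [p*0.000000 + (1-p)*7.837848] = 4.201436; exercise = 3.169461; V(3,2) = max -> 4.201436
  V(3,3) = exp(-r*dt) * [p*7.837848 + (1-p)*14.375396] = 11.269129; exercise = 11.501009; V(3,3) = max -> 11.501009
  V(2,0) = exp(-r*dt) * [p*0.000000 + (1-p)*0.000000] = 0.000000; exercise = 0.000000; V(2,0) = max -> 0.000000
  V(2,1) = exp(-r*dt) * [p*0.000000 + (1-p)*4.201436] = 2.252157; exercise = 0.000000; V(2,1) = max -> 2.252157
  V(2,2) = exp(-r*dt) * [p*4.201436 + (1-p)*11.501009] = 8.075129; exercise = 7.837848; V(2,2) = max -> 8.075129
  V(1,0) = exp(-r*dt) * [p*0.000000 + (1-p)*2.252157] = 1.207257; exercise = 0.000000; V(1,0) = max -> 1.207257
  V(1,1) = exp(-r*dt) * [p*2.252157 + (1-p)*8.075129] = 5.352515; exercise = 3.169461; V(1,1) = max -> 5.352515
  V(0,0) = exp(-r*dt) * [p*1.207257 + (1-p)*5.352515] = 3.418035; exercise = 0.000000; V(0,0) = max -> 3.418035


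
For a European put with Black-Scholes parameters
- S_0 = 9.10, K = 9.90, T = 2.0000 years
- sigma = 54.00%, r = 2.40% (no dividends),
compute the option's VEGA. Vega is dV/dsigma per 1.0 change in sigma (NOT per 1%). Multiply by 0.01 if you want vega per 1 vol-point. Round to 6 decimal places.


Answer: Vega = 4.855016

Derivation:
d1 = 0.3343563010; d2 = -0.4293190227
phi(d1) = 0.3772543686; exp(-qT) = 1.0000000000; exp(-rT) = 0.9531337871
Vega = S * exp(-qT) * phi(d1) * sqrt(T) = 9.1000 * 1.0000000000 * 0.3772543686 * 1.4142135624 = 4.855016


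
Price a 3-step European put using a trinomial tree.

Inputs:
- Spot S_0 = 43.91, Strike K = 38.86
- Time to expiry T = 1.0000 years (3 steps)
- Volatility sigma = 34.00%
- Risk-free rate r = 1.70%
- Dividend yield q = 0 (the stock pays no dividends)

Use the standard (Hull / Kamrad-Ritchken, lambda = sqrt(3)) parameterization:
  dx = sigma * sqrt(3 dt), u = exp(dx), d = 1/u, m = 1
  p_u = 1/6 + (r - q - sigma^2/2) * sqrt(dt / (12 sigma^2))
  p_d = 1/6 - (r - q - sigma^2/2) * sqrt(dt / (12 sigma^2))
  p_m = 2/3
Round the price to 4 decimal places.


dt = T/N = 0.333333; dx = sigma*sqrt(3*dt) = 0.340000
u = exp(dx) = 1.404948; d = 1/u = 0.711770
p_u = 0.146667, p_m = 0.666667, p_d = 0.186667
Discount per step: exp(-r*dt) = 0.994349
Stock lattice S(k, j) with j the centered position index:
  k=0: S(0,+0) = 43.9100
  k=1: S(1,-1) = 31.2538; S(1,+0) = 43.9100; S(1,+1) = 61.6912
  k=2: S(2,-2) = 22.2456; S(2,-1) = 31.2538; S(2,+0) = 43.9100; S(2,+1) = 61.6912; S(2,+2) = 86.6730
  k=3: S(3,-3) = 15.8337; S(3,-2) = 22.2456; S(3,-1) = 31.2538; S(3,+0) = 43.9100; S(3,+1) = 61.6912; S(3,+2) = 86.6730; S(3,+3) = 121.7710
Terminal payoffs V(N, j) = max(K - S_T, 0):
  V(3,-3) = 23.026276; V(3,-2) = 16.614448; V(3,-1) = 7.606165; V(3,+0) = 0.000000; V(3,+1) = 0.000000; V(3,+2) = 0.000000; V(3,+3) = 0.000000
Backward induction: V(k, j) = exp(-r*dt) * [p_u * V(k+1, j+1) + p_m * V(k+1, j) + p_d * V(k+1, j-1)]
  V(2,-2) = exp(-r*dt) * [p_u*7.606165 + p_m*16.614448 + p_d*23.026276] = 16.396928
  V(2,-1) = exp(-r*dt) * [p_u*0.000000 + p_m*7.606165 + p_d*16.614448] = 8.125963
  V(2,+0) = exp(-r*dt) * [p_u*0.000000 + p_m*0.000000 + p_d*7.606165] = 1.411795
  V(2,+1) = exp(-r*dt) * [p_u*0.000000 + p_m*0.000000 + p_d*0.000000] = 0.000000
  V(2,+2) = exp(-r*dt) * [p_u*0.000000 + p_m*0.000000 + p_d*0.000000] = 0.000000
  V(1,-1) = exp(-r*dt) * [p_u*1.411795 + p_m*8.125963 + p_d*16.396928] = 8.636055
  V(1,+0) = exp(-r*dt) * [p_u*0.000000 + p_m*1.411795 + p_d*8.125963] = 2.444153
  V(1,+1) = exp(-r*dt) * [p_u*0.000000 + p_m*0.000000 + p_d*1.411795] = 0.262046
  V(0,+0) = exp(-r*dt) * [p_u*0.262046 + p_m*2.444153 + p_d*8.636055] = 3.261399

Answer: Price = V(0,0) = 3.2614


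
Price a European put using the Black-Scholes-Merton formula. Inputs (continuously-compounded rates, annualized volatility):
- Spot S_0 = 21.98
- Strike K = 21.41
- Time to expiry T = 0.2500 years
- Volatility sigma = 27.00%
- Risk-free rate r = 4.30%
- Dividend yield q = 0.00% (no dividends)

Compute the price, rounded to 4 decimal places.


Answer: Price = 0.8053

Derivation:
d1 = (ln(S/K) + (r - q + 0.5*sigma^2) * T) / (sigma * sqrt(T)) = 0.34175812
d2 = d1 - sigma * sqrt(T) = 0.20675812
exp(-rT) = 0.98930757; exp(-qT) = 1.00000000
P = K * exp(-rT) * N(-d2) - S_0 * exp(-qT) * N(-d1)
N(-d1) = 0.36626646; N(-d2) = 0.41809938
P = 21.4100 * 0.98930757 * 0.41809938 - 21.9800 * 1.00000000 * 0.36626646 = 0.8053


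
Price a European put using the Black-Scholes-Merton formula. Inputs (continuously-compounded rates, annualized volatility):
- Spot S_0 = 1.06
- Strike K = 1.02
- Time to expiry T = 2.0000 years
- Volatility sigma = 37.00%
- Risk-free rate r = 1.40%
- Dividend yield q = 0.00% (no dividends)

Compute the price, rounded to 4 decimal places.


d1 = (ln(S/K) + (r - q + 0.5*sigma^2) * T) / (sigma * sqrt(T)) = 0.38865318
d2 = d1 - sigma * sqrt(T) = -0.13460584
exp(-rT) = 0.97238837; exp(-qT) = 1.00000000
P = K * exp(-rT) * N(-d2) - S_0 * exp(-qT) * N(-d1)
N(-d1) = 0.34876636; N(-d2) = 0.55353824
P = 1.0200 * 0.97238837 * 0.55353824 - 1.0600 * 1.00000000 * 0.34876636 = 0.1793

Answer: Price = 0.1793


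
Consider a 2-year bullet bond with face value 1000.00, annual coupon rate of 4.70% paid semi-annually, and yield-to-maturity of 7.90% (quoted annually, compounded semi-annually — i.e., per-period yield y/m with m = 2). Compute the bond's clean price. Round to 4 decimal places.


Answer: Price = 941.8532

Derivation:
Coupon per period c = face * coupon_rate / m = 23.500000
Periods per year m = 2; per-period yield y/m = 0.039500
Number of cashflows N = 4
Cashflows (t years, CF_t, discount factor 1/(1+y/m)^(m*t), PV):
  t = 0.5000: CF_t = 23.500000, DF = 0.962001, PV = 22.607023
  t = 1.0000: CF_t = 23.500000, DF = 0.925446, PV = 21.747977
  t = 1.5000: CF_t = 23.500000, DF = 0.890280, PV = 20.921575
  t = 2.0000: CF_t = 1023.500000, DF = 0.856450, PV = 876.576598
Price P = sum_t PV_t = 941.853174


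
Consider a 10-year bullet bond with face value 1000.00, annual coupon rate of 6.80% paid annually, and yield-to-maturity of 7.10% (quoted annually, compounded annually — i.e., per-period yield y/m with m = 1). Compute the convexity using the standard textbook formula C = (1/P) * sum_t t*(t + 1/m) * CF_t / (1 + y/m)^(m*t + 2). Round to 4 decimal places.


Answer: Convexity = 65.1582

Derivation:
Coupon per period c = face * coupon_rate / m = 68.000000
Periods per year m = 1; per-period yield y/m = 0.071000
Number of cashflows N = 10
Cashflows (t years, CF_t, discount factor 1/(1+y/m)^(m*t), PV):
  t = 1.0000: CF_t = 68.000000, DF = 0.933707, PV = 63.492063
  t = 2.0000: CF_t = 68.000000, DF = 0.871808, PV = 59.282972
  t = 3.0000: CF_t = 68.000000, DF = 0.814013, PV = 55.352915
  t = 4.0000: CF_t = 68.000000, DF = 0.760050, PV = 51.683394
  t = 5.0000: CF_t = 68.000000, DF = 0.709664, PV = 48.257138
  t = 6.0000: CF_t = 68.000000, DF = 0.662618, PV = 45.058018
  t = 7.0000: CF_t = 68.000000, DF = 0.618691, PV = 42.070979
  t = 8.0000: CF_t = 68.000000, DF = 0.577676, PV = 39.281960
  t = 9.0000: CF_t = 68.000000, DF = 0.539380, PV = 36.677834
  t = 10.0000: CF_t = 1068.000000, DF = 0.503623, PV = 537.869037
Price P = sum_t PV_t = 979.026311
Convexity numerator sum_t t*(t + 1/m) * CF_t / (1+y/m)^(m*t + 2):
  t = 1.0000: term = 110.705831
  t = 2.0000: term = 310.100367
  t = 3.0000: term = 579.085652
  t = 4.0000: term = 901.160367
  t = 5.0000: term = 1262.129366
  t = 6.0000: term = 1649.842309
  t = 7.0000: term = 2053.958679
  t = 8.0000: term = 2465.736709
  t = 9.0000: term = 2877.843965
  t = 10.0000: term = 51581.062987
Convexity = (1/P) * sum = 63791.626230 / 979.026311 = 65.158235


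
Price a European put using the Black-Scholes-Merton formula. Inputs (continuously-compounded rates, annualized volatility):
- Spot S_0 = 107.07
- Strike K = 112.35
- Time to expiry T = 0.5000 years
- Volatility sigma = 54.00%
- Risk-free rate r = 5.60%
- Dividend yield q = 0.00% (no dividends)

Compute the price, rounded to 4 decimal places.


d1 = (ln(S/K) + (r - q + 0.5*sigma^2) * T) / (sigma * sqrt(T)) = 0.13818393
d2 = d1 - sigma * sqrt(T) = -0.24365373
exp(-rT) = 0.97238837; exp(-qT) = 1.00000000
P = K * exp(-rT) * N(-d2) - S_0 * exp(-qT) * N(-d1)
N(-d1) = 0.44504753; N(-d2) = 0.59625050
P = 112.3500 * 0.97238837 * 0.59625050 - 107.0700 * 1.00000000 * 0.44504753 = 17.4878

Answer: Price = 17.4878


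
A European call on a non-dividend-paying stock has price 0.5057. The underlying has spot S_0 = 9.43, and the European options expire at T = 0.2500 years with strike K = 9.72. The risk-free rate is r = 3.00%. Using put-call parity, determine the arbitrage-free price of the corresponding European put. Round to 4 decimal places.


Put-call parity: C - P = S_0 * exp(-qT) - K * exp(-rT).
S_0 * exp(-qT) = 9.4300 * 1.00000000 = 9.43000000
K * exp(-rT) = 9.7200 * 0.99252805 = 9.64737269
P = C - S*exp(-qT) + K*exp(-rT)
P = 0.5057 - 9.43000000 + 9.64737269 = 0.7231

Answer: Put price = 0.7231


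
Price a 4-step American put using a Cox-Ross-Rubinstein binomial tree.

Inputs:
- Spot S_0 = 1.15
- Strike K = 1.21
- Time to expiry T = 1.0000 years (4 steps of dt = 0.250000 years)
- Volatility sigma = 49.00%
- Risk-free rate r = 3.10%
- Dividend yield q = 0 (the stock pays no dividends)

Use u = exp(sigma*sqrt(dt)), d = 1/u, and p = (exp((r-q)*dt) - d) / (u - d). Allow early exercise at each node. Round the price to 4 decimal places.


Answer: Price = V(0,0) = 0.2405

Derivation:
dt = T/N = 0.250000
u = exp(sigma*sqrt(dt)) = 1.277621; d = 1/u = 0.782705
p = (exp((r-q)*dt) - d) / (u - d) = 0.454775
Discount per step: exp(-r*dt) = 0.992280
Stock lattice S(k, i) with i counting down-moves:
  k=0: S(0,0) = 1.1500
  k=1: S(1,0) = 1.4693; S(1,1) = 0.9001
  k=2: S(2,0) = 1.8772; S(2,1) = 1.1500; S(2,2) = 0.7045
  k=3: S(3,0) = 2.3983; S(3,1) = 1.4693; S(3,2) = 0.9001; S(3,3) = 0.5514
  k=4: S(4,0) = 3.0641; S(4,1) = 1.8772; S(4,2) = 1.1500; S(4,3) = 0.7045; S(4,4) = 0.4316
Terminal payoffs V(N, i) = max(K - S_T, 0):
  V(4,0) = 0.000000; V(4,1) = 0.000000; V(4,2) = 0.060000; V(4,3) = 0.505480; V(4,4) = 0.778392
Backward induction: V(k, i) = exp(-r*dt) * [p * V(k+1, i) + (1-p) * V(k+1, i+1)]; then take max(V_cont, immediate exercise) for American.
  V(3,0) = exp(-r*dt) * [p*0.000000 + (1-p)*0.000000] = 0.000000; exercise = 0.000000; V(3,0) = max -> 0.000000
  V(3,1) = exp(-r*dt) * [p*0.000000 + (1-p)*0.060000] = 0.032461; exercise = 0.000000; V(3,1) = max -> 0.032461
  V(3,2) = exp(-r*dt) * [p*0.060000 + (1-p)*0.505480] = 0.300549; exercise = 0.309890; V(3,2) = max -> 0.309890
  V(3,3) = exp(-r*dt) * [p*0.505480 + (1-p)*0.778392] = 0.649227; exercise = 0.658569; V(3,3) = max -> 0.658569
  V(2,0) = exp(-r*dt) * [p*0.000000 + (1-p)*0.032461] = 0.017562; exercise = 0.000000; V(2,0) = max -> 0.017562
  V(2,1) = exp(-r*dt) * [p*0.032461 + (1-p)*0.309890] = 0.182304; exercise = 0.060000; V(2,1) = max -> 0.182304
  V(2,2) = exp(-r*dt) * [p*0.309890 + (1-p)*0.658569] = 0.496138; exercise = 0.505480; V(2,2) = max -> 0.505480
  V(1,0) = exp(-r*dt) * [p*0.017562 + (1-p)*0.182304] = 0.106554; exercise = 0.000000; V(1,0) = max -> 0.106554
  V(1,1) = exp(-r*dt) * [p*0.182304 + (1-p)*0.505480] = 0.355740; exercise = 0.309890; V(1,1) = max -> 0.355740
  V(0,0) = exp(-r*dt) * [p*0.106554 + (1-p)*0.355740] = 0.240545; exercise = 0.060000; V(0,0) = max -> 0.240545


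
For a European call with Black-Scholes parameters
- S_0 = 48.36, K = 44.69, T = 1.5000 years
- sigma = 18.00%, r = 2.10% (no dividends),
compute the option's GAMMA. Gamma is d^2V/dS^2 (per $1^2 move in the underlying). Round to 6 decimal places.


d1 = 0.6111171303; d2 = 0.3906630534
phi(d1) = 0.3309888445; exp(-qT) = 1.0000000000; exp(-rT) = 0.9689909565
Gamma = exp(-qT) * phi(d1) / (S * sigma * sqrt(T)) = 1.0000000000 * 0.3309888445 / (48.3600 * 0.1800 * 1.2247448714) = 0.031046

Answer: Gamma = 0.031046


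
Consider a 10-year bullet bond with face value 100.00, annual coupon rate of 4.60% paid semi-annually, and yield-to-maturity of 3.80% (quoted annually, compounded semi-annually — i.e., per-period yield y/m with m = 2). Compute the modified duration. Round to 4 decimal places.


Answer: Modified duration = 8.0440

Derivation:
Coupon per period c = face * coupon_rate / m = 2.300000
Periods per year m = 2; per-period yield y/m = 0.019000
Number of cashflows N = 20
Cashflows (t years, CF_t, discount factor 1/(1+y/m)^(m*t), PV):
  t = 0.5000: CF_t = 2.300000, DF = 0.981354, PV = 2.257115
  t = 1.0000: CF_t = 2.300000, DF = 0.963056, PV = 2.215029
  t = 1.5000: CF_t = 2.300000, DF = 0.945099, PV = 2.173728
  t = 2.0000: CF_t = 2.300000, DF = 0.927477, PV = 2.133198
  t = 2.5000: CF_t = 2.300000, DF = 0.910184, PV = 2.093423
  t = 3.0000: CF_t = 2.300000, DF = 0.893213, PV = 2.054389
  t = 3.5000: CF_t = 2.300000, DF = 0.876558, PV = 2.016084
  t = 4.0000: CF_t = 2.300000, DF = 0.860214, PV = 1.978492
  t = 4.5000: CF_t = 2.300000, DF = 0.844175, PV = 1.941602
  t = 5.0000: CF_t = 2.300000, DF = 0.828434, PV = 1.905399
  t = 5.5000: CF_t = 2.300000, DF = 0.812988, PV = 1.869872
  t = 6.0000: CF_t = 2.300000, DF = 0.797829, PV = 1.835007
  t = 6.5000: CF_t = 2.300000, DF = 0.782953, PV = 1.800792
  t = 7.0000: CF_t = 2.300000, DF = 0.768354, PV = 1.767214
  t = 7.5000: CF_t = 2.300000, DF = 0.754028, PV = 1.734263
  t = 8.0000: CF_t = 2.300000, DF = 0.739968, PV = 1.701927
  t = 8.5000: CF_t = 2.300000, DF = 0.726171, PV = 1.670193
  t = 9.0000: CF_t = 2.300000, DF = 0.712631, PV = 1.639051
  t = 9.5000: CF_t = 2.300000, DF = 0.699343, PV = 1.608490
  t = 10.0000: CF_t = 102.300000, DF = 0.686304, PV = 70.208865
Price P = sum_t PV_t = 106.604133
First compute Macaulay numerator sum_t t * PV_t:
  t * PV_t at t = 0.5000: 1.128557
  t * PV_t at t = 1.0000: 2.215029
  t * PV_t at t = 1.5000: 3.260593
  t * PV_t at t = 2.0000: 4.266395
  t * PV_t at t = 2.5000: 5.233557
  t * PV_t at t = 3.0000: 6.163168
  t * PV_t at t = 3.5000: 7.056293
  t * PV_t at t = 4.0000: 7.913969
  t * PV_t at t = 4.5000: 8.737208
  t * PV_t at t = 5.0000: 9.526996
  t * PV_t at t = 5.5000: 10.284294
  t * PV_t at t = 6.0000: 11.010040
  t * PV_t at t = 6.5000: 11.705145
  t * PV_t at t = 7.0000: 12.370501
  t * PV_t at t = 7.5000: 13.006976
  t * PV_t at t = 8.0000: 13.615415
  t * PV_t at t = 8.5000: 14.196642
  t * PV_t at t = 9.0000: 14.751461
  t * PV_t at t = 9.5000: 15.280654
  t * PV_t at t = 10.0000: 702.088652
Macaulay duration D = 873.811546 / 106.604133 = 8.196789
Modified duration = D / (1 + y/m) = 8.196789 / (1 + 0.019000) = 8.043953


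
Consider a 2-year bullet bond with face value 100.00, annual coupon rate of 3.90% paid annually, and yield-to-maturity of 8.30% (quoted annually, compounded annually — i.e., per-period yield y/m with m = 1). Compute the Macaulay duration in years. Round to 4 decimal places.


Coupon per period c = face * coupon_rate / m = 3.900000
Periods per year m = 1; per-period yield y/m = 0.083000
Number of cashflows N = 2
Cashflows (t years, CF_t, discount factor 1/(1+y/m)^(m*t), PV):
  t = 1.0000: CF_t = 3.900000, DF = 0.923361, PV = 3.601108
  t = 2.0000: CF_t = 103.900000, DF = 0.852596, PV = 88.584683
Price P = sum_t PV_t = 92.185791
Macaulay numerator sum_t t * PV_t:
  t * PV_t at t = 1.0000: 3.601108
  t * PV_t at t = 2.0000: 177.169366
Macaulay duration D = (sum_t t * PV_t) / P = 180.770474 / 92.185791 = 1.960936

Answer: Macaulay duration = 1.9609 years


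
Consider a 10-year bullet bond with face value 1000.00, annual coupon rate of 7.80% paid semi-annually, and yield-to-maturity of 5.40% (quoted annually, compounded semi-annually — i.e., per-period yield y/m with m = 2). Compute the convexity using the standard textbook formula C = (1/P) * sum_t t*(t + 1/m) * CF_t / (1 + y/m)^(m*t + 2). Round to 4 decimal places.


Answer: Convexity = 65.4876

Derivation:
Coupon per period c = face * coupon_rate / m = 39.000000
Periods per year m = 2; per-period yield y/m = 0.027000
Number of cashflows N = 20
Cashflows (t years, CF_t, discount factor 1/(1+y/m)^(m*t), PV):
  t = 0.5000: CF_t = 39.000000, DF = 0.973710, PV = 37.974684
  t = 1.0000: CF_t = 39.000000, DF = 0.948111, PV = 36.976323
  t = 1.5000: CF_t = 39.000000, DF = 0.923185, PV = 36.004209
  t = 2.0000: CF_t = 39.000000, DF = 0.898914, PV = 35.057653
  t = 2.5000: CF_t = 39.000000, DF = 0.875282, PV = 34.135981
  t = 3.0000: CF_t = 39.000000, DF = 0.852270, PV = 33.238540
  t = 3.5000: CF_t = 39.000000, DF = 0.829864, PV = 32.364694
  t = 4.0000: CF_t = 39.000000, DF = 0.808047, PV = 31.513821
  t = 4.5000: CF_t = 39.000000, DF = 0.786803, PV = 30.685317
  t = 5.0000: CF_t = 39.000000, DF = 0.766118, PV = 29.878595
  t = 5.5000: CF_t = 39.000000, DF = 0.745976, PV = 29.093082
  t = 6.0000: CF_t = 39.000000, DF = 0.726365, PV = 28.328220
  t = 6.5000: CF_t = 39.000000, DF = 0.707268, PV = 27.583466
  t = 7.0000: CF_t = 39.000000, DF = 0.688674, PV = 26.858292
  t = 7.5000: CF_t = 39.000000, DF = 0.670569, PV = 26.152183
  t = 8.0000: CF_t = 39.000000, DF = 0.652939, PV = 25.464638
  t = 8.5000: CF_t = 39.000000, DF = 0.635774, PV = 24.795169
  t = 9.0000: CF_t = 39.000000, DF = 0.619059, PV = 24.143300
  t = 9.5000: CF_t = 39.000000, DF = 0.602784, PV = 23.508568
  t = 10.0000: CF_t = 1039.000000, DF = 0.586937, PV = 609.827038
Price P = sum_t PV_t = 1183.583772
Convexity numerator sum_t t*(t + 1/m) * CF_t / (1+y/m)^(m*t + 2):
  t = 0.5000: term = 18.002105
  t = 1.0000: term = 52.586479
  t = 1.5000: term = 102.407943
  t = 2.0000: term = 166.192702
  t = 2.5000: term = 242.735203
  t = 3.0000: term = 330.895116
  t = 3.5000: term = 429.594438
  t = 4.0000: term = 537.814709
  t = 4.5000: term = 654.594340
  t = 5.0000: term = 779.026045
  t = 5.5000: term = 910.254386
  t = 6.0000: term = 1047.473401
  t = 6.5000: term = 1189.924344
  t = 7.0000: term = 1336.893503
  t = 7.5000: term = 1487.710117
  t = 8.0000: term = 1641.744367
  t = 8.5000: term = 1798.405466
  t = 9.0000: term = 1957.139805
  t = 9.5000: term = 2117.429195
  t = 10.0000: term = 60709.280731
Convexity = (1/P) * sum = 77510.104397 / 1183.583772 = 65.487637


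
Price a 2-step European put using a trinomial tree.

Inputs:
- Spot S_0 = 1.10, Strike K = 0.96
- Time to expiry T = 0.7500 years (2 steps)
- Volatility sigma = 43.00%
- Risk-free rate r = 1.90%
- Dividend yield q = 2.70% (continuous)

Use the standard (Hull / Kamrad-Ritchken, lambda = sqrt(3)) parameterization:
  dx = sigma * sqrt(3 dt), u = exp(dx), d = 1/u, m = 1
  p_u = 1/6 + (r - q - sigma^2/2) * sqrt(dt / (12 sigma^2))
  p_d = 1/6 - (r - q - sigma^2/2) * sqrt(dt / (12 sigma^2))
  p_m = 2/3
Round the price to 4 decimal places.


Answer: Price = V(0,0) = 0.0939

Derivation:
dt = T/N = 0.375000; dx = sigma*sqrt(3*dt) = 0.456084
u = exp(dx) = 1.577883; d = 1/u = 0.633761
p_u = 0.125371, p_m = 0.666667, p_d = 0.207963
Discount per step: exp(-r*dt) = 0.992900
Stock lattice S(k, j) with j the centered position index:
  k=0: S(0,+0) = 1.1000
  k=1: S(1,-1) = 0.6971; S(1,+0) = 1.1000; S(1,+1) = 1.7357
  k=2: S(2,-2) = 0.4418; S(2,-1) = 0.6971; S(2,+0) = 1.1000; S(2,+1) = 1.7357; S(2,+2) = 2.7387
Terminal payoffs V(N, j) = max(K - S_T, 0):
  V(2,-2) = 0.518182; V(2,-1) = 0.262863; V(2,+0) = 0.000000; V(2,+1) = 0.000000; V(2,+2) = 0.000000
Backward induction: V(k, j) = exp(-r*dt) * [p_u * V(k+1, j+1) + p_m * V(k+1, j) + p_d * V(k+1, j-1)]
  V(1,-1) = exp(-r*dt) * [p_u*0.000000 + p_m*0.262863 + p_d*0.518182] = 0.280995
  V(1,+0) = exp(-r*dt) * [p_u*0.000000 + p_m*0.000000 + p_d*0.262863] = 0.054278
  V(1,+1) = exp(-r*dt) * [p_u*0.000000 + p_m*0.000000 + p_d*0.000000] = 0.000000
  V(0,+0) = exp(-r*dt) * [p_u*0.000000 + p_m*0.054278 + p_d*0.280995] = 0.093950


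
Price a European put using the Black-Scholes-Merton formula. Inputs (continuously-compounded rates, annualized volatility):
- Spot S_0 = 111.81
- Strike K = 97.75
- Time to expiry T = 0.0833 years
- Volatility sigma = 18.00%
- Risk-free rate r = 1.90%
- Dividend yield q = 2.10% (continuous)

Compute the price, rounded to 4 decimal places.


Answer: Price = 0.0084

Derivation:
d1 = (ln(S/K) + (r - q + 0.5*sigma^2) * T) / (sigma * sqrt(T)) = 2.60958060
d2 = d1 - sigma * sqrt(T) = 2.55762947
exp(-rT) = 0.99841855; exp(-qT) = 0.99825223
P = K * exp(-rT) * N(-d2) - S_0 * exp(-qT) * N(-d1)
N(-d1) = 0.00453266; N(-d2) = 0.00526942
P = 97.7500 * 0.99841855 * 0.00526942 - 111.8100 * 0.99825223 * 0.00453266 = 0.0084


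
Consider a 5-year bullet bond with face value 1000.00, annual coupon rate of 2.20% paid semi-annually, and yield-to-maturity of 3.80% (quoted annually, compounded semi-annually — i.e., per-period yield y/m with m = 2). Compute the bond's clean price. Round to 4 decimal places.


Answer: Price = 927.7619

Derivation:
Coupon per period c = face * coupon_rate / m = 11.000000
Periods per year m = 2; per-period yield y/m = 0.019000
Number of cashflows N = 10
Cashflows (t years, CF_t, discount factor 1/(1+y/m)^(m*t), PV):
  t = 0.5000: CF_t = 11.000000, DF = 0.981354, PV = 10.794897
  t = 1.0000: CF_t = 11.000000, DF = 0.963056, PV = 10.593618
  t = 1.5000: CF_t = 11.000000, DF = 0.945099, PV = 10.396092
  t = 2.0000: CF_t = 11.000000, DF = 0.927477, PV = 10.202250
  t = 2.5000: CF_t = 11.000000, DF = 0.910184, PV = 10.012021
  t = 3.0000: CF_t = 11.000000, DF = 0.893213, PV = 9.825340
  t = 3.5000: CF_t = 11.000000, DF = 0.876558, PV = 9.642139
  t = 4.0000: CF_t = 11.000000, DF = 0.860214, PV = 9.462354
  t = 4.5000: CF_t = 11.000000, DF = 0.844175, PV = 9.285922
  t = 5.0000: CF_t = 1011.000000, DF = 0.828434, PV = 837.547247
Price P = sum_t PV_t = 927.761881


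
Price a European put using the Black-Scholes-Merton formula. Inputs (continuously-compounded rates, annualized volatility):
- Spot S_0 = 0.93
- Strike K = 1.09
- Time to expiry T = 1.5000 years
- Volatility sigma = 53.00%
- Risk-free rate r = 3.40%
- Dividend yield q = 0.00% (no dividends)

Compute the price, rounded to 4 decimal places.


d1 = (ln(S/K) + (r - q + 0.5*sigma^2) * T) / (sigma * sqrt(T)) = 0.15856458
d2 = d1 - sigma * sqrt(T) = -0.49055020
exp(-rT) = 0.95027867; exp(-qT) = 1.00000000
P = K * exp(-rT) * N(-d2) - S_0 * exp(-qT) * N(-d1)
N(-d1) = 0.43700597; N(-d2) = 0.68812769
P = 1.0900 * 0.95027867 * 0.68812769 - 0.9300 * 1.00000000 * 0.43700597 = 0.3063

Answer: Price = 0.3063


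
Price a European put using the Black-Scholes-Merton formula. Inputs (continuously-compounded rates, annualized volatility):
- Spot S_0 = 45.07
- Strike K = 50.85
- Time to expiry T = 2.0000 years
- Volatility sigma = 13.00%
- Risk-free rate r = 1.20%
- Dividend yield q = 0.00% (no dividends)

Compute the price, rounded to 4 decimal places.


d1 = (ln(S/K) + (r - q + 0.5*sigma^2) * T) / (sigma * sqrt(T)) = -0.43385508
d2 = d1 - sigma * sqrt(T) = -0.61770284
exp(-rT) = 0.97628571; exp(-qT) = 1.00000000
P = K * exp(-rT) * N(-d2) - S_0 * exp(-qT) * N(-d1)
N(-d1) = 0.66780316; N(-d2) = 0.73161438
P = 50.8500 * 0.97628571 * 0.73161438 - 45.0700 * 1.00000000 * 0.66780316 = 6.2225

Answer: Price = 6.2225
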